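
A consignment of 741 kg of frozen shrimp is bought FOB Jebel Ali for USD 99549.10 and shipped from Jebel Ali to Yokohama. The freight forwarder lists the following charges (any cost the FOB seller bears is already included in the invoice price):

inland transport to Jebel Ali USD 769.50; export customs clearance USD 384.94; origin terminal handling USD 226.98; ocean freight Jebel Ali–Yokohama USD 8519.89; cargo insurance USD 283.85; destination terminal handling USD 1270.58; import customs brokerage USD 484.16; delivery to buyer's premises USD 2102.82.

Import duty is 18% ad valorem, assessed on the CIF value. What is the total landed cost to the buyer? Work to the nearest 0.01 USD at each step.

Total landed cost: USD 131713.91

FOB: the seller bears costs until goods are on board at the origin port; the buyer bears freight, insurance and all costs thereafter.
Already in the invoice (seller's account under FOB): inland to port, export clearance, origin terminal — exclude.
CIF value = FOB price + freight + insurance = 99549.10 + 8519.89 + 283.85 = 108352.84
Import duty = 108352.84 × 18% = 19503.51
Buyer bears: freight 8519.89 + insurance 283.85 + destination terminal 1270.58 + brokerage 484.16 + delivery 2102.82 + duty 19503.51 = 32164.81
Landed cost = invoice 99549.10 + 32164.81 = 131713.91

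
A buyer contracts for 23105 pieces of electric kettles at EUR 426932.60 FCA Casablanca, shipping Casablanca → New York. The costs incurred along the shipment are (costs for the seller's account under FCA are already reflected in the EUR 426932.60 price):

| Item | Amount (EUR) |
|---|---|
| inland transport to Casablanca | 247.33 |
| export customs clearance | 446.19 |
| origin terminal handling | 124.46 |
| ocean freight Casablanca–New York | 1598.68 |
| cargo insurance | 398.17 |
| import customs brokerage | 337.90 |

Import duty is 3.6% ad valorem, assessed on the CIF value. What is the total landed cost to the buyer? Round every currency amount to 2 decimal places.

FCA: the seller delivers export-cleared goods to the carrier; the buyer bears costs from that point.
Already in the invoice (seller's account under FCA): inland to port, export clearance — exclude.
CIF value = FCA price + origin terminal + freight + insurance = 426932.60 + 124.46 + 1598.68 + 398.17 = 429053.91
Import duty = 429053.91 × 3.6% = 15445.94
Buyer bears: origin terminal 124.46 + freight 1598.68 + insurance 398.17 + brokerage 337.90 + duty 15445.94 = 17905.15
Landed cost = invoice 426932.60 + 17905.15 = 444837.75

Total landed cost: EUR 444837.75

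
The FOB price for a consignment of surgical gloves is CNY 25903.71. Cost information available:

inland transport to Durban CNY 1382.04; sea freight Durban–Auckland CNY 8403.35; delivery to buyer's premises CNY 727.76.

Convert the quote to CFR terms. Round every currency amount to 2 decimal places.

CFR price: CNY 34307.06

Not relevant to the conversion: inland to port — on the seller under both FOB and CFR; already in the FOB price and stays in the CFR price. delivery — on the buyer under both terms; not part of either seller's price.
From FOB to CFR, the seller additionally bears: freight.
CFR price = 25903.71 + 8403.35 = 34307.06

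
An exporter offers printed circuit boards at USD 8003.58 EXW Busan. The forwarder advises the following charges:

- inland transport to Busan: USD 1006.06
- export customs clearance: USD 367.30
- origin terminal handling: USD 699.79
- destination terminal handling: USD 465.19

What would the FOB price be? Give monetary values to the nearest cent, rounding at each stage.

Not relevant to the conversion: destination terminal — on the buyer under both terms; not part of either seller's price.
From EXW to FOB, the seller additionally bears: inland to port, export clearance, origin terminal.
FOB price = 8003.58 + 1006.06 + 367.30 + 699.79 = 10076.73

FOB price: USD 10076.73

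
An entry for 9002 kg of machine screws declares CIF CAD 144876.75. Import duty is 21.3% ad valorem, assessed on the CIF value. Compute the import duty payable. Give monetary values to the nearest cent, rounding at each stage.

Import duty: CAD 30858.75

Import duty = 144876.75 × 21.3% = 30858.75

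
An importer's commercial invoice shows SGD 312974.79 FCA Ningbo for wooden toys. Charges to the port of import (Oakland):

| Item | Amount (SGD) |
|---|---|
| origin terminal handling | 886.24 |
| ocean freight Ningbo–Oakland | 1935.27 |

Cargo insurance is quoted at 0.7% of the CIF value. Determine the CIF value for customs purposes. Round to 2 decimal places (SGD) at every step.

Let C be the CIF value. C = FCA price + pre-shipment costs + freight + 0.7% × C
C − 0.7% × C = 312974.79 + 886.24 + 1935.27
0.993 × C = 315796.30
C = 315796.30 / 0.993 = 318022.46
Insurance premium = 0.7% × 318022.46 = 2226.16

CIF value: SGD 318022.46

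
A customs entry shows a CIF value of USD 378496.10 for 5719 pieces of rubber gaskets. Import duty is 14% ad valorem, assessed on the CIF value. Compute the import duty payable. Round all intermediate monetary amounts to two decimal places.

Import duty = 378496.10 × 14% = 52989.45

Import duty: USD 52989.45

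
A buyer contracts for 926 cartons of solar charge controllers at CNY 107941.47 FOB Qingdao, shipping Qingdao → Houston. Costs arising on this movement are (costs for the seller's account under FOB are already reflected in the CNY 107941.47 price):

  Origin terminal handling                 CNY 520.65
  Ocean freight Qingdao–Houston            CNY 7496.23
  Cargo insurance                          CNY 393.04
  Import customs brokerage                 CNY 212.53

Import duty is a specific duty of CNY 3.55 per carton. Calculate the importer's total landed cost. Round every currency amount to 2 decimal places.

Total landed cost: CNY 119330.57

FOB: the seller bears costs until goods are on board at the origin port; the buyer bears freight, insurance and all costs thereafter.
Already in the invoice (seller's account under FOB): origin terminal — exclude.
CIF value = FOB price + freight + insurance = 107941.47 + 7496.23 + 393.04 = 115830.74
Import duty = 926 × 3.55 = 3287.30
Buyer bears: freight 7496.23 + insurance 393.04 + brokerage 212.53 + duty 3287.30 = 11389.10
Landed cost = invoice 107941.47 + 11389.10 = 119330.57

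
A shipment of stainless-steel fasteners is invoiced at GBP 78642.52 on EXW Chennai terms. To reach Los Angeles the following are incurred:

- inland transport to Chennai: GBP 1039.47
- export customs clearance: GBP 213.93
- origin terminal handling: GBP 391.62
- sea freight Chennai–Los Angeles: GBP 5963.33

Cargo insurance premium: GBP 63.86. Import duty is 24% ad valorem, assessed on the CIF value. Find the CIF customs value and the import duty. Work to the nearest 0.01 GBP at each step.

CIF = EXW price + pre-shipment costs + freight + insurance
CIF = 78642.52 + 1039.47 + 213.93 + 391.62 + 5963.33 + 63.86 = 86314.73
Import duty = 86314.73 × 24% = 20715.54

CIF value: GBP 86314.73; import duty: GBP 20715.54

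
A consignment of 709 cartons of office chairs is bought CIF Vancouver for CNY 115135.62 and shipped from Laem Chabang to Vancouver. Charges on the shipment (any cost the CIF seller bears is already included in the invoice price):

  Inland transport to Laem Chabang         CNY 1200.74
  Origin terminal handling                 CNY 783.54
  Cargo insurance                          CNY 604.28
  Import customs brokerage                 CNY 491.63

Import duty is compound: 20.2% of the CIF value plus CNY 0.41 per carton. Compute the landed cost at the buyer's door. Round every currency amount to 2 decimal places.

Total landed cost: CNY 139175.34

CIF: the seller pays costs through ocean freight and marine insurance to the destination port.
Already in the invoice (seller's account under CIF): inland to port, origin terminal, insurance — exclude.
The CIF price already equals the CIF value: 115135.62
Ad valorem component: 115135.62 × 20.2% = 23257.40
Specific component: 709 × 0.41 = 290.69
Import duty = 23257.40 + 290.69 = 23548.09
Buyer bears: brokerage 491.63 + duty 23548.09 = 24039.72
Landed cost = invoice 115135.62 + 24039.72 = 139175.34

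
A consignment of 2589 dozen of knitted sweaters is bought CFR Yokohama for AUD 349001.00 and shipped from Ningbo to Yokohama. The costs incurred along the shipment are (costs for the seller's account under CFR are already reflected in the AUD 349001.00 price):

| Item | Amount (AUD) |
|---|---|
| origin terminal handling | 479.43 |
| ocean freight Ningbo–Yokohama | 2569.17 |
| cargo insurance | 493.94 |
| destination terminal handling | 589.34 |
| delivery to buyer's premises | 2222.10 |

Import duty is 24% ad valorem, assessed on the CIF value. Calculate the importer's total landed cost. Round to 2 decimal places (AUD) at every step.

Total landed cost: AUD 436185.17

CFR: the seller pays costs through ocean freight to the destination port, but not insurance.
Already in the invoice (seller's account under CFR): origin terminal, freight — exclude.
CIF value = CFR price + insurance = 349001.00 + 493.94 = 349494.94
Import duty = 349494.94 × 24% = 83878.79
Buyer bears: insurance 493.94 + destination terminal 589.34 + delivery 2222.10 + duty 83878.79 = 87184.17
Landed cost = invoice 349001.00 + 87184.17 = 436185.17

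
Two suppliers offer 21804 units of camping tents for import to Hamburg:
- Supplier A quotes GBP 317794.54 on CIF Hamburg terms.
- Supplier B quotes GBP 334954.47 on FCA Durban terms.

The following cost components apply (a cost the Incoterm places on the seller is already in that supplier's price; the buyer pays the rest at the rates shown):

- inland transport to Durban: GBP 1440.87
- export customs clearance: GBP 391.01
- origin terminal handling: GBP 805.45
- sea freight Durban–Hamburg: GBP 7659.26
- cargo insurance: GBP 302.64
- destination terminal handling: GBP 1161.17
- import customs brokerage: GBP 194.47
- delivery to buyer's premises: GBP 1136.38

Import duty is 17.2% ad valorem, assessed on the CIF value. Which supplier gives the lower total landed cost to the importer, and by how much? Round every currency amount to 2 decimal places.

Supplier A (CIF):
The CIF price already equals the CIF value: 317794.54
Import duty = 317794.54 × 17.2% = 54660.66
Buyer bears (A): 1161.17 + 194.47 + 1136.38 = 2492.02
Landed cost (A) = invoice 317794.54 + 2492.02 + duty 54660.66 = 374947.22
Supplier B (FCA):
CIF value = FCA price + origin terminal + freight + insurance = 334954.47 + 805.45 + 7659.26 + 302.64 = 343721.82
Import duty = 343721.82 × 17.2% = 59120.15
Buyer bears (B): 805.45 + 7659.26 + 302.64 + 1161.17 + 194.47 + 1136.38 = 11259.37
Landed cost (B) = invoice 334954.47 + 11259.37 + duty 59120.15 = 405333.99
Difference = |374947.22 − 405333.99| = 30386.77

Supplier A is cheaper by GBP 30386.77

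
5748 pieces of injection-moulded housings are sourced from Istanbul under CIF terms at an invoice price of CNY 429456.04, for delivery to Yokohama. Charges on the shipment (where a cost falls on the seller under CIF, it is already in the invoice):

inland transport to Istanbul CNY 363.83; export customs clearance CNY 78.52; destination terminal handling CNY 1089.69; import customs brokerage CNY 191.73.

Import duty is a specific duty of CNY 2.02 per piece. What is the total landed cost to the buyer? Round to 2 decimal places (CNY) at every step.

CIF: the seller pays costs through ocean freight and marine insurance to the destination port.
Already in the invoice (seller's account under CIF): inland to port, export clearance — exclude.
The CIF price already equals the CIF value: 429456.04
Import duty = 5748 × 2.02 = 11610.96
Buyer bears: destination terminal 1089.69 + brokerage 191.73 + duty 11610.96 = 12892.38
Landed cost = invoice 429456.04 + 12892.38 = 442348.42

Total landed cost: CNY 442348.42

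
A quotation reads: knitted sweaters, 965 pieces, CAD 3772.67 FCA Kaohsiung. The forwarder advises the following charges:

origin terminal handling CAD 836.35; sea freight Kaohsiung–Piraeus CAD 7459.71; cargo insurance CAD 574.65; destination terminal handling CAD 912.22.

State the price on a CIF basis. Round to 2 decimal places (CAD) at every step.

Not relevant to the conversion: destination terminal — on the buyer under both terms; not part of either seller's price.
From FCA to CIF, the seller additionally bears: origin terminal, freight, insurance.
CIF price = 3772.67 + 836.35 + 7459.71 + 574.65 = 12643.38

CIF price: CAD 12643.38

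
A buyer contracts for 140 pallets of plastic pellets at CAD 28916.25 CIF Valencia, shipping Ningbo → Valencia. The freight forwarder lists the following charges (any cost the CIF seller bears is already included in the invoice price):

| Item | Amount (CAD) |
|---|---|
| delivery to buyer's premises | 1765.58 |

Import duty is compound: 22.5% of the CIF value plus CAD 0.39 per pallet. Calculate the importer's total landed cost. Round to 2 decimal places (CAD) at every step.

CIF: the seller pays costs through ocean freight and marine insurance to the destination port.
The CIF price already equals the CIF value: 28916.25
Ad valorem component: 28916.25 × 22.5% = 6506.16
Specific component: 140 × 0.39 = 54.60
Import duty = 6506.16 + 54.60 = 6560.76
Buyer bears: delivery 1765.58 + duty 6560.76 = 8326.34
Landed cost = invoice 28916.25 + 8326.34 = 37242.59

Total landed cost: CAD 37242.59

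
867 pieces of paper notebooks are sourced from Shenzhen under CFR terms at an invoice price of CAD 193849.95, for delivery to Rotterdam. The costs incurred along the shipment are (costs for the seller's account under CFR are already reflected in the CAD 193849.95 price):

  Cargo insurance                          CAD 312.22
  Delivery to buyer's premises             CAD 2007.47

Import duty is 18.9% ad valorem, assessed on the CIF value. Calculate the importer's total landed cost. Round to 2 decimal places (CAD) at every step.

CFR: the seller pays costs through ocean freight to the destination port, but not insurance.
CIF value = CFR price + insurance = 193849.95 + 312.22 = 194162.17
Import duty = 194162.17 × 18.9% = 36696.65
Buyer bears: insurance 312.22 + delivery 2007.47 + duty 36696.65 = 39016.34
Landed cost = invoice 193849.95 + 39016.34 = 232866.29

Total landed cost: CAD 232866.29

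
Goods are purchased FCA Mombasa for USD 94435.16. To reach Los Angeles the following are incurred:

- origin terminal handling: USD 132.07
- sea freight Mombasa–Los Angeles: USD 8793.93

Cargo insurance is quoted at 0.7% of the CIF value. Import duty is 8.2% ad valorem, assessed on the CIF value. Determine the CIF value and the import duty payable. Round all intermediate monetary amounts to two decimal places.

Let C be the CIF value. C = FCA price + pre-shipment costs + freight + 0.7% × C
C − 0.7% × C = 94435.16 + 132.07 + 8793.93
0.993 × C = 103361.16
C = 103361.16 / 0.993 = 104089.79
Insurance premium = 0.7% × 104089.79 = 728.63
Import duty = 104089.79 × 8.2% = 8535.36

CIF value: USD 104089.79; import duty: USD 8535.36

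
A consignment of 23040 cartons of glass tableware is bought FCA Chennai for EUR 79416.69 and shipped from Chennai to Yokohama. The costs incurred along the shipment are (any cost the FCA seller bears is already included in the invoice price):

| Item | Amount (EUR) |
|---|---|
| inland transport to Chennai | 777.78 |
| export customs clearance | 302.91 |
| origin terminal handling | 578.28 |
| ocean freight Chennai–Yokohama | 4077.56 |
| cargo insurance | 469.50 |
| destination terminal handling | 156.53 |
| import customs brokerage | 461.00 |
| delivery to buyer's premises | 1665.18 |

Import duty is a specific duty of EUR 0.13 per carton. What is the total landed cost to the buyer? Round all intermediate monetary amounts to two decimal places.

Total landed cost: EUR 89819.94

FCA: the seller delivers export-cleared goods to the carrier; the buyer bears costs from that point.
Already in the invoice (seller's account under FCA): inland to port, export clearance — exclude.
CIF value = FCA price + origin terminal + freight + insurance = 79416.69 + 578.28 + 4077.56 + 469.50 = 84542.03
Import duty = 23040 × 0.13 = 2995.20
Buyer bears: origin terminal 578.28 + freight 4077.56 + insurance 469.50 + destination terminal 156.53 + brokerage 461.00 + delivery 1665.18 + duty 2995.20 = 10403.25
Landed cost = invoice 79416.69 + 10403.25 = 89819.94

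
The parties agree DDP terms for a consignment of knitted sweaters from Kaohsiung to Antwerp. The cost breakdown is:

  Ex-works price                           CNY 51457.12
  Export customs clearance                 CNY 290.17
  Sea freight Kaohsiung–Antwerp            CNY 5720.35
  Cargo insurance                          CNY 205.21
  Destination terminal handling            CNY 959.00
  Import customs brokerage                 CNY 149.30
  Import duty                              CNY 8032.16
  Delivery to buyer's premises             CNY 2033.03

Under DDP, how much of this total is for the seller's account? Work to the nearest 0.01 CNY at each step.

DDP: the seller bears all costs including import duty.
Seller's account: goods 51457.12 + export clearance 290.17 + freight 5720.35 + insurance 205.21 + destination terminal 959.00 + brokerage 149.30 + duty 8032.16 + delivery 2033.03 = 68846.34
Buyer's account: 0.00

Seller's account: CNY 68846.34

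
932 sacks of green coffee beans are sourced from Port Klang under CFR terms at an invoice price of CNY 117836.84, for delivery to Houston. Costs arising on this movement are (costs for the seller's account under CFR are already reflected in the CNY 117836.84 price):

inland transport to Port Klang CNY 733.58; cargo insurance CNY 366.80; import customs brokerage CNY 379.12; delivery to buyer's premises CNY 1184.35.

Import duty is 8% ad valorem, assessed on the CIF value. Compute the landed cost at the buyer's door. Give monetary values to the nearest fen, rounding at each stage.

CFR: the seller pays costs through ocean freight to the destination port, but not insurance.
Already in the invoice (seller's account under CFR): inland to port — exclude.
CIF value = CFR price + insurance = 117836.84 + 366.80 = 118203.64
Import duty = 118203.64 × 8% = 9456.29
Buyer bears: insurance 366.80 + brokerage 379.12 + delivery 1184.35 + duty 9456.29 = 11386.56
Landed cost = invoice 117836.84 + 11386.56 = 129223.40

Total landed cost: CNY 129223.40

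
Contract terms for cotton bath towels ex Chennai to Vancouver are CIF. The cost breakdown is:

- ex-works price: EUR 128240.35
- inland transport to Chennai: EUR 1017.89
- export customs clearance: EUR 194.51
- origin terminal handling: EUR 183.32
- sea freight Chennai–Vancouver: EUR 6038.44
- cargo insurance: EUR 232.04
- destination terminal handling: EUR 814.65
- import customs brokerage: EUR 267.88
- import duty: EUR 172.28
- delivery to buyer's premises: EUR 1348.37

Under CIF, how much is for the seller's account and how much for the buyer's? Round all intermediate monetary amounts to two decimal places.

Seller: EUR 135906.55; buyer: EUR 2603.18

CIF: the seller pays costs through ocean freight and marine insurance to the destination port.
Seller's account: goods 128240.35 + inland to port 1017.89 + export clearance 194.51 + origin terminal 183.32 + freight 6038.44 + insurance 232.04 = 135906.55
Buyer's account: destination terminal 814.65 + brokerage 267.88 + duty 172.28 + delivery 1348.37 = 2603.18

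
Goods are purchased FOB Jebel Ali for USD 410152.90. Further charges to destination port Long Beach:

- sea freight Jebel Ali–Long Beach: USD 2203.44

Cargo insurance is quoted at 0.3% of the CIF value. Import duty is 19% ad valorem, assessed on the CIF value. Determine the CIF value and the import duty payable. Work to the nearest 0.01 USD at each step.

CIF value: USD 413597.13; import duty: USD 78583.45

Let C be the CIF value. C = FOB price + freight + 0.3% × C
C − 0.3% × C = 410152.90 + 2203.44
0.997 × C = 412356.34
C = 412356.34 / 0.997 = 413597.13
Insurance premium = 0.3% × 413597.13 = 1240.79
Import duty = 413597.13 × 19% = 78583.45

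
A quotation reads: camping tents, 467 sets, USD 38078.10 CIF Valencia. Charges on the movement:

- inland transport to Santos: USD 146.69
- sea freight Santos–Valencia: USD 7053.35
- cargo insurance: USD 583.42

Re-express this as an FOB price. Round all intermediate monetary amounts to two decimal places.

FOB price: USD 30441.33

Not relevant to the conversion: inland to port — on the seller under both CIF and FOB; already in the CIF price and stays in the FOB price.
From CIF to FOB, the seller no longer bears: freight, insurance.
FOB price = 38078.10 − 7053.35 − 583.42 = 30441.33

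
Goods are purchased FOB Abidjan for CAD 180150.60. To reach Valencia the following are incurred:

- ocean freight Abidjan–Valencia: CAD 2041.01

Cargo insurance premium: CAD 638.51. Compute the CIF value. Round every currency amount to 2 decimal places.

CIF = FOB price + freight + insurance
CIF = 180150.60 + 2041.01 + 638.51 = 182830.12

CIF value: CAD 182830.12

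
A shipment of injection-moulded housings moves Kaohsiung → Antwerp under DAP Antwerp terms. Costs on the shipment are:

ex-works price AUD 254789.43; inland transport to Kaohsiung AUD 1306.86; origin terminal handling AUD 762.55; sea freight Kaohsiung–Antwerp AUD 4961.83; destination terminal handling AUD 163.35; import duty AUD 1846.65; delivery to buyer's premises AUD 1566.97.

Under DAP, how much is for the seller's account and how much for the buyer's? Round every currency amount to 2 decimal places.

DAP: the seller bears all costs to the named destination except import duty and clearance.
Seller's account: goods 254789.43 + inland to port 1306.86 + origin terminal 762.55 + freight 4961.83 + destination terminal 163.35 + delivery 1566.97 = 263550.99
Buyer's account: duty 1846.65 = 1846.65

Seller: AUD 263550.99; buyer: AUD 1846.65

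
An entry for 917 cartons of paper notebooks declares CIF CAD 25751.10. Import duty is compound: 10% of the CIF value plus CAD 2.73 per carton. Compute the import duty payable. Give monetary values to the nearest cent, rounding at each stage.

Ad valorem component: 25751.10 × 10% = 2575.11
Specific component: 917 × 2.73 = 2503.41
Import duty = 2575.11 + 2503.41 = 5078.52

Import duty: CAD 5078.52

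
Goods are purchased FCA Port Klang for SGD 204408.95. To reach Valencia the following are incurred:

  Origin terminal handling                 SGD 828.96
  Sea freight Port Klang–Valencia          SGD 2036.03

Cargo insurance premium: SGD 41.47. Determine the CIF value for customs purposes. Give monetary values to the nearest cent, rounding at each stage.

CIF value: SGD 207315.41

CIF = FCA price + pre-shipment costs + freight + insurance
CIF = 204408.95 + 828.96 + 2036.03 + 41.47 = 207315.41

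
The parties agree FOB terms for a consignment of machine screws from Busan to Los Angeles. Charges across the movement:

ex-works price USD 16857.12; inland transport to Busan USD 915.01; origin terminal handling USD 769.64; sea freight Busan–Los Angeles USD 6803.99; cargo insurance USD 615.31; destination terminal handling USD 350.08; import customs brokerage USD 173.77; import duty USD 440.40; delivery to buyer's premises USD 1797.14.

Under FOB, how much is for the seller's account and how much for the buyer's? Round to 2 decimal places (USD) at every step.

Seller: USD 18541.77; buyer: USD 10180.69

FOB: the seller bears costs until goods are on board at the origin port; the buyer bears freight, insurance and all costs thereafter.
Seller's account: goods 16857.12 + inland to port 915.01 + origin terminal 769.64 = 18541.77
Buyer's account: freight 6803.99 + insurance 615.31 + destination terminal 350.08 + brokerage 173.77 + duty 440.40 + delivery 1797.14 = 10180.69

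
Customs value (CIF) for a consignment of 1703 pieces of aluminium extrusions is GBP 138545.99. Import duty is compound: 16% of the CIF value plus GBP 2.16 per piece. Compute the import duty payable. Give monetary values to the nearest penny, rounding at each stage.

Import duty: GBP 25845.84

Ad valorem component: 138545.99 × 16% = 22167.36
Specific component: 1703 × 2.16 = 3678.48
Import duty = 22167.36 + 3678.48 = 25845.84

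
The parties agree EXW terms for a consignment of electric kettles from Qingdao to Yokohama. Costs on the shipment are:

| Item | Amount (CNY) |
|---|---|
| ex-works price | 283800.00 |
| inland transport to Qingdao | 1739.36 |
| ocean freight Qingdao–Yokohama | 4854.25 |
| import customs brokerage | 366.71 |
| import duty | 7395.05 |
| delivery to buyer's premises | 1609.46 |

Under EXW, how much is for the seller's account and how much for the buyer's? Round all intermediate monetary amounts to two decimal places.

EXW: the seller makes goods available at their premises; the buyer bears all onward costs.
Seller's account: goods 283800.00 = 283800.00
Buyer's account: inland to port 1739.36 + freight 4854.25 + brokerage 366.71 + duty 7395.05 + delivery 1609.46 = 15964.83

Seller: CNY 283800.00; buyer: CNY 15964.83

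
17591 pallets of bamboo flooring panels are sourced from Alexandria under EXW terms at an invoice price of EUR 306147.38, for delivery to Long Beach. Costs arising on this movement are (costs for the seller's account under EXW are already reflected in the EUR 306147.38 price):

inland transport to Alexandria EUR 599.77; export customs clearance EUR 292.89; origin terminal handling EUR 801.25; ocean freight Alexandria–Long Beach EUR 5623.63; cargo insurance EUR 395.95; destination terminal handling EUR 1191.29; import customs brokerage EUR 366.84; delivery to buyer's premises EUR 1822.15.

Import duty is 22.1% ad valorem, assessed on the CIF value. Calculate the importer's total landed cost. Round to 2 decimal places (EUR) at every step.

EXW: the seller makes goods available at their premises; the buyer bears all onward costs.
CIF value = EXW price + inland to port + export clearance + origin terminal + freight + insurance = 306147.38 + 599.77 + 292.89 + 801.25 + 5623.63 + 395.95 = 313860.87
Import duty = 313860.87 × 22.1% = 69363.25
Buyer bears: inland to port 599.77 + export clearance 292.89 + origin terminal 801.25 + freight 5623.63 + insurance 395.95 + destination terminal 1191.29 + brokerage 366.84 + delivery 1822.15 + duty 69363.25 = 80457.02
Landed cost = invoice 306147.38 + 80457.02 = 386604.40

Total landed cost: EUR 386604.40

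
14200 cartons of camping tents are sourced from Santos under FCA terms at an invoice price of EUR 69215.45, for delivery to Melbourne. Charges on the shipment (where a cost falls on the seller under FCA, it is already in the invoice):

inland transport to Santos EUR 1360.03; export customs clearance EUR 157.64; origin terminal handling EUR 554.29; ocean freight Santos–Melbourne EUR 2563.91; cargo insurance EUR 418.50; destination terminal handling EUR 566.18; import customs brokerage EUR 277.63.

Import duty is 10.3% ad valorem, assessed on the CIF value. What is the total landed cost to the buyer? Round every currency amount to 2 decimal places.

Total landed cost: EUR 81089.43

FCA: the seller delivers export-cleared goods to the carrier; the buyer bears costs from that point.
Already in the invoice (seller's account under FCA): inland to port, export clearance — exclude.
CIF value = FCA price + origin terminal + freight + insurance = 69215.45 + 554.29 + 2563.91 + 418.50 = 72752.15
Import duty = 72752.15 × 10.3% = 7493.47
Buyer bears: origin terminal 554.29 + freight 2563.91 + insurance 418.50 + destination terminal 566.18 + brokerage 277.63 + duty 7493.47 = 11873.98
Landed cost = invoice 69215.45 + 11873.98 = 81089.43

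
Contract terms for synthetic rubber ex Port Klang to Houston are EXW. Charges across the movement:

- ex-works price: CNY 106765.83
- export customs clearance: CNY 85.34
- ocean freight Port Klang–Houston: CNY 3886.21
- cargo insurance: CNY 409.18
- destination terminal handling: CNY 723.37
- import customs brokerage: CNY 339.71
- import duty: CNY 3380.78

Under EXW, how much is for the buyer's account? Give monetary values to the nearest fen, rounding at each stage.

Buyer's account: CNY 8824.59

EXW: the seller makes goods available at their premises; the buyer bears all onward costs.
Seller's account: goods 106765.83 = 106765.83
Buyer's account: export clearance 85.34 + freight 3886.21 + insurance 409.18 + destination terminal 723.37 + brokerage 339.71 + duty 3380.78 = 8824.59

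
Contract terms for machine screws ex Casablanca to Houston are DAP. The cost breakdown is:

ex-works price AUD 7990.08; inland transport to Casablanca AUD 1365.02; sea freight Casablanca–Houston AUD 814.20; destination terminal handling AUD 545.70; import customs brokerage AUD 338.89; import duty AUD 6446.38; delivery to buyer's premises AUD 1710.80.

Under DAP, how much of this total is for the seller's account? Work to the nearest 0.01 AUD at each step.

DAP: the seller bears all costs to the named destination except import duty and clearance.
Seller's account: goods 7990.08 + inland to port 1365.02 + freight 814.20 + destination terminal 545.70 + delivery 1710.80 = 12425.80
Buyer's account: brokerage 338.89 + duty 6446.38 = 6785.27

Seller's account: AUD 12425.80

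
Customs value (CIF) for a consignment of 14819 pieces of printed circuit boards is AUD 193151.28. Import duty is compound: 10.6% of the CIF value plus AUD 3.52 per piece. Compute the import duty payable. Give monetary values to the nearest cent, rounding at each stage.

Ad valorem component: 193151.28 × 10.6% = 20474.04
Specific component: 14819 × 3.52 = 52162.88
Import duty = 20474.04 + 52162.88 = 72636.92

Import duty: AUD 72636.92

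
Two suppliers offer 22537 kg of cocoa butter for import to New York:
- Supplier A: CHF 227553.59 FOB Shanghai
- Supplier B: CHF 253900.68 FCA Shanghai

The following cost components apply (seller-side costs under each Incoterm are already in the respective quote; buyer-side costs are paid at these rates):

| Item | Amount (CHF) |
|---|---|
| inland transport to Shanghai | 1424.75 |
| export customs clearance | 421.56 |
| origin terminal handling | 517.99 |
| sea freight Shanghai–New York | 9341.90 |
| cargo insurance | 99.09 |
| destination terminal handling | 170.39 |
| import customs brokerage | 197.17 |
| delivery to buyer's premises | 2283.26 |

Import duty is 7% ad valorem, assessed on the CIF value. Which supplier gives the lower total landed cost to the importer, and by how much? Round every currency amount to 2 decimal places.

Supplier A (FOB):
CIF value = FOB price + freight + insurance = 227553.59 + 9341.90 + 99.09 = 236994.58
Import duty = 236994.58 × 7% = 16589.62
Buyer bears (A): 9341.90 + 99.09 + 170.39 + 197.17 + 2283.26 = 12091.81
Landed cost (A) = invoice 227553.59 + 12091.81 + duty 16589.62 = 256235.02
Supplier B (FCA):
CIF value = FCA price + origin terminal + freight + insurance = 253900.68 + 517.99 + 9341.90 + 99.09 = 263859.66
Import duty = 263859.66 × 7% = 18470.18
Buyer bears (B): 517.99 + 9341.90 + 99.09 + 170.39 + 197.17 + 2283.26 = 12609.80
Landed cost (B) = invoice 253900.68 + 12609.80 + duty 18470.18 = 284980.66
Difference = |256235.02 − 284980.66| = 28745.64

Supplier A is cheaper by CHF 28745.64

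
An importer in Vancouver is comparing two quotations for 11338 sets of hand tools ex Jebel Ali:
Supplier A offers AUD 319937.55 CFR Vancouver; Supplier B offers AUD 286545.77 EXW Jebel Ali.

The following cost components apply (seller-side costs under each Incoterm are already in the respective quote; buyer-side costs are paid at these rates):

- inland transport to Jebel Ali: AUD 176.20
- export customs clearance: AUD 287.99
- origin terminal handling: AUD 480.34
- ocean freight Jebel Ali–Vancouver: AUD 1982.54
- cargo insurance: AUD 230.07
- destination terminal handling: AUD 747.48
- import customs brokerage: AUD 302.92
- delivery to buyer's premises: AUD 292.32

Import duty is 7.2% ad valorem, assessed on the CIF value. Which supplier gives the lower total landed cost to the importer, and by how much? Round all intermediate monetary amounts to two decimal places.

Supplier A (CFR):
CIF value = CFR price + insurance = 319937.55 + 230.07 = 320167.62
Import duty = 320167.62 × 7.2% = 23052.07
Buyer bears (A): 230.07 + 747.48 + 302.92 + 292.32 = 1572.79
Landed cost (A) = invoice 319937.55 + 1572.79 + duty 23052.07 = 344562.41
Supplier B (EXW):
CIF value = EXW price + inland to port + export clearance + origin terminal + freight + insurance = 286545.77 + 176.20 + 287.99 + 480.34 + 1982.54 + 230.07 = 289702.91
Import duty = 289702.91 × 7.2% = 20858.61
Buyer bears (B): 176.20 + 287.99 + 480.34 + 1982.54 + 230.07 + 747.48 + 302.92 + 292.32 = 4499.86
Landed cost (B) = invoice 286545.77 + 4499.86 + duty 20858.61 = 311904.24
Difference = |344562.41 − 311904.24| = 32658.17

Supplier B is cheaper by AUD 32658.17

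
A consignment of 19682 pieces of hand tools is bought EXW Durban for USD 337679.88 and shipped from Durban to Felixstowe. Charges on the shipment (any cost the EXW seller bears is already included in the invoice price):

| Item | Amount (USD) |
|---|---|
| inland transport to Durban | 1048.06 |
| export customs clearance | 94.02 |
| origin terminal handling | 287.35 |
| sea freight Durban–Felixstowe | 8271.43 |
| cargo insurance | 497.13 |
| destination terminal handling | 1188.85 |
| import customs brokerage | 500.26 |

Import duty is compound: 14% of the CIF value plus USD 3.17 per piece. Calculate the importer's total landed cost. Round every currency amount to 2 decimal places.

Total landed cost: USD 460661.82

EXW: the seller makes goods available at their premises; the buyer bears all onward costs.
CIF value = EXW price + inland to port + export clearance + origin terminal + freight + insurance = 337679.88 + 1048.06 + 94.02 + 287.35 + 8271.43 + 497.13 = 347877.87
Ad valorem component: 347877.87 × 14% = 48702.90
Specific component: 19682 × 3.17 = 62391.94
Import duty = 48702.90 + 62391.94 = 111094.84
Buyer bears: inland to port 1048.06 + export clearance 94.02 + origin terminal 287.35 + freight 8271.43 + insurance 497.13 + destination terminal 1188.85 + brokerage 500.26 + duty 111094.84 = 122981.94
Landed cost = invoice 337679.88 + 122981.94 = 460661.82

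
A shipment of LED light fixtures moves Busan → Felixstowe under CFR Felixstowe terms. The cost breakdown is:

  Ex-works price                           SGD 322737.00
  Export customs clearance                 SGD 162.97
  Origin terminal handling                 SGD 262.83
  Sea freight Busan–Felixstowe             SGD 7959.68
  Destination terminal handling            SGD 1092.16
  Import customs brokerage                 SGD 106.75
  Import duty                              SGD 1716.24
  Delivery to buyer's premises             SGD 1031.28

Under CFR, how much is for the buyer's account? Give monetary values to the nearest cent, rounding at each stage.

CFR: the seller pays costs through ocean freight to the destination port, but not insurance.
Seller's account: goods 322737.00 + export clearance 162.97 + origin terminal 262.83 + freight 7959.68 = 331122.48
Buyer's account: destination terminal 1092.16 + brokerage 106.75 + duty 1716.24 + delivery 1031.28 = 3946.43

Buyer's account: SGD 3946.43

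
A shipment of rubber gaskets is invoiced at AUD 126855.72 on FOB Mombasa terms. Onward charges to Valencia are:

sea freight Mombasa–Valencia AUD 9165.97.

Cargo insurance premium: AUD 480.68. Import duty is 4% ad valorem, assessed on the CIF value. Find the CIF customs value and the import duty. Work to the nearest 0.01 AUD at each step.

CIF = FOB price + freight + insurance
CIF = 126855.72 + 9165.97 + 480.68 = 136502.37
Import duty = 136502.37 × 4% = 5460.09

CIF value: AUD 136502.37; import duty: AUD 5460.09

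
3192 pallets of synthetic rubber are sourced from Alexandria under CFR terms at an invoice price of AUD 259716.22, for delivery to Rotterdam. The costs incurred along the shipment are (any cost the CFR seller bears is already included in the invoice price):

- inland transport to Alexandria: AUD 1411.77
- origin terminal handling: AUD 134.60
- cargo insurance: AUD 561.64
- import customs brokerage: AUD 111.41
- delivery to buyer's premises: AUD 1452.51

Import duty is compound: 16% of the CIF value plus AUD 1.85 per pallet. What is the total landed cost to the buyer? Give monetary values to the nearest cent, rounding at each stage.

CFR: the seller pays costs through ocean freight to the destination port, but not insurance.
Already in the invoice (seller's account under CFR): inland to port, origin terminal — exclude.
CIF value = CFR price + insurance = 259716.22 + 561.64 = 260277.86
Ad valorem component: 260277.86 × 16% = 41644.46
Specific component: 3192 × 1.85 = 5905.20
Import duty = 41644.46 + 5905.20 = 47549.66
Buyer bears: insurance 561.64 + brokerage 111.41 + delivery 1452.51 + duty 47549.66 = 49675.22
Landed cost = invoice 259716.22 + 49675.22 = 309391.44

Total landed cost: AUD 309391.44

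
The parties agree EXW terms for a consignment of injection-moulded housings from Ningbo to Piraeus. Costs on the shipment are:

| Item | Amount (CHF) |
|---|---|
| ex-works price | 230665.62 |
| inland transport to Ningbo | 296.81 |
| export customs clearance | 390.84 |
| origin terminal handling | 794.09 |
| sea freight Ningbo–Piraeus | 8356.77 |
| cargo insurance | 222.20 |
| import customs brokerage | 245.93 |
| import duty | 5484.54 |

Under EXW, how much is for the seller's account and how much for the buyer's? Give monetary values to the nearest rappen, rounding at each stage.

EXW: the seller makes goods available at their premises; the buyer bears all onward costs.
Seller's account: goods 230665.62 = 230665.62
Buyer's account: inland to port 296.81 + export clearance 390.84 + origin terminal 794.09 + freight 8356.77 + insurance 222.20 + brokerage 245.93 + duty 5484.54 = 15791.18

Seller: CHF 230665.62; buyer: CHF 15791.18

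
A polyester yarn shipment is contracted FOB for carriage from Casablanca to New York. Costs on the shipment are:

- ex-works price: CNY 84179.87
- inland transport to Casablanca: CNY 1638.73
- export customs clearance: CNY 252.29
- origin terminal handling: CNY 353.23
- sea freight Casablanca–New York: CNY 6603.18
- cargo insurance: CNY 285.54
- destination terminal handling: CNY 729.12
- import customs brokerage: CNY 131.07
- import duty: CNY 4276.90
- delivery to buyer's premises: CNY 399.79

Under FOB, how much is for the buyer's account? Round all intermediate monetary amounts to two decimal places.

FOB: the seller bears costs until goods are on board at the origin port; the buyer bears freight, insurance and all costs thereafter.
Seller's account: goods 84179.87 + inland to port 1638.73 + export clearance 252.29 + origin terminal 353.23 = 86424.12
Buyer's account: freight 6603.18 + insurance 285.54 + destination terminal 729.12 + brokerage 131.07 + duty 4276.90 + delivery 399.79 = 12425.60

Buyer's account: CNY 12425.60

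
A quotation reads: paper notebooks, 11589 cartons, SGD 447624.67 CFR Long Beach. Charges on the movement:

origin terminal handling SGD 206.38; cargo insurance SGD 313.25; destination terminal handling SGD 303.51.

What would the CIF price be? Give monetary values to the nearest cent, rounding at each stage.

Not relevant to the conversion: origin terminal — on the seller under both CFR and CIF; already in the CFR price and stays in the CIF price. destination terminal — on the buyer under both terms; not part of either seller's price.
From CFR to CIF, the seller additionally bears: insurance.
CIF price = 447624.67 + 313.25 = 447937.92

CIF price: SGD 447937.92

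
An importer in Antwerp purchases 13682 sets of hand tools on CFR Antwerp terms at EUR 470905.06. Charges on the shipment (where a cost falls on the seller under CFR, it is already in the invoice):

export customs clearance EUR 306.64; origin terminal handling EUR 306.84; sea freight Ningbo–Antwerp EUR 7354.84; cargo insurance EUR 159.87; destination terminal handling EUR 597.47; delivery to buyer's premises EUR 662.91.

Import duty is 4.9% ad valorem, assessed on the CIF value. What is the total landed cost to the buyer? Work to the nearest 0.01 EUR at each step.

CFR: the seller pays costs through ocean freight to the destination port, but not insurance.
Already in the invoice (seller's account under CFR): export clearance, origin terminal, freight — exclude.
CIF value = CFR price + insurance = 470905.06 + 159.87 = 471064.93
Import duty = 471064.93 × 4.9% = 23082.18
Buyer bears: insurance 159.87 + destination terminal 597.47 + delivery 662.91 + duty 23082.18 = 24502.43
Landed cost = invoice 470905.06 + 24502.43 = 495407.49

Total landed cost: EUR 495407.49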